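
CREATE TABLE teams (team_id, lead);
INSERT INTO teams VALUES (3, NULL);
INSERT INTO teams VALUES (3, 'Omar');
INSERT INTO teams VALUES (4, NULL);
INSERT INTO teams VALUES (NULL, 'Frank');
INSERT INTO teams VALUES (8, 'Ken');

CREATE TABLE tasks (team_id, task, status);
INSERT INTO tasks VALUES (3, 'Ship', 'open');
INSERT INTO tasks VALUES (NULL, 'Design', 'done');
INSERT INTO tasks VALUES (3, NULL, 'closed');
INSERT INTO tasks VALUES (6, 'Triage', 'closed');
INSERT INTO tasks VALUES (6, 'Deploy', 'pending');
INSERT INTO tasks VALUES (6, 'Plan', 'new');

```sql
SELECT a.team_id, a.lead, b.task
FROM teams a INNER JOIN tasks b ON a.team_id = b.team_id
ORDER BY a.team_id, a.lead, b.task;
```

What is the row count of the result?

4

INNER JOIN keeps only pairs where the ON condition holds.
Matching on a.team_id = b.team_id. A NULL in a compared column never satisfies the condition.
- team_id=3: 2 matching b row(s), so 2 row(s) emitted.
- team_id=3: 2 matching b row(s), so 2 row(s) emitted.
- team_id=4: no matching b row, dropped.
- team_id=NULL: no matching b row, dropped.
- team_id=8: no matching b row, dropped.
Total: 4 rows.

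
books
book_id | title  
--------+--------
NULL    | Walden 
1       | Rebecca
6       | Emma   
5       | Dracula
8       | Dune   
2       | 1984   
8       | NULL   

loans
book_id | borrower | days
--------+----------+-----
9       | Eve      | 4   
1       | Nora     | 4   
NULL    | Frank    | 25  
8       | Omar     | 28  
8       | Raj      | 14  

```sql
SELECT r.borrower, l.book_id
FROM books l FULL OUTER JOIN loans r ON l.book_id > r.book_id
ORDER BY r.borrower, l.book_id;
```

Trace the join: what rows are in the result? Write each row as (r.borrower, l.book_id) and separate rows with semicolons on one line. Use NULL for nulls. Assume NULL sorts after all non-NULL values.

FULL OUTER JOIN keeps every row from both sides; unmatched rows get NULL for the other side's columns.
Matching on l.book_id > r.book_id. A NULL in a compared column never satisfies the condition.
- book_id=NULL: no r row matches, row kept with r columns NULL.
- book_id=1: no r row matches, row kept with r columns NULL.
- book_id=6: 1 matching r row(s), so 1 row(s) emitted.
- book_id=5: 1 matching r row(s), so 1 row(s) emitted.
- book_id=8: 1 matching r row(s), so 1 row(s) emitted.
- book_id=2: 1 matching r row(s), so 1 row(s) emitted.
- book_id=8: 1 matching r row(s), so 1 row(s) emitted.
- 4 row(s) from r found no l partner → padded with NULL.

(Eve, NULL); (Frank, NULL); (Nora, 2); (Nora, 5); (Nora, 6); (Nora, 8); (Nora, 8); (Omar, NULL); (Raj, NULL); (NULL, 1); (NULL, NULL)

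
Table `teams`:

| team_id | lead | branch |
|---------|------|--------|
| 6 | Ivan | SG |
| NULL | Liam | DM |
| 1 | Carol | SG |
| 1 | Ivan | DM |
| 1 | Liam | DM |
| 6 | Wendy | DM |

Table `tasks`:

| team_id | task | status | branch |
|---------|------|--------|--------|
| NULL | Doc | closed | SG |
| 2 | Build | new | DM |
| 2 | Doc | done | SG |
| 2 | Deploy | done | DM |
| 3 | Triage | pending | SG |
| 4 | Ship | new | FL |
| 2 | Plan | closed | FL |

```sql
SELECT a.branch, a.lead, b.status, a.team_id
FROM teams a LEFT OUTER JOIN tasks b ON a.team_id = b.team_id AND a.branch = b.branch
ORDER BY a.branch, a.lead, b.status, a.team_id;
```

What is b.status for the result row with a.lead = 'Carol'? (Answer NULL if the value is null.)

NULL

LEFT JOIN keeps every row from `teams`; unmatched rows get NULL for `tasks`'s columns.
Matching on a.team_id = b.team_id AND a.branch = b.branch. A NULL in a compared column never satisfies the condition.
Matched pairs: 0; unmatched a rows kept: 6.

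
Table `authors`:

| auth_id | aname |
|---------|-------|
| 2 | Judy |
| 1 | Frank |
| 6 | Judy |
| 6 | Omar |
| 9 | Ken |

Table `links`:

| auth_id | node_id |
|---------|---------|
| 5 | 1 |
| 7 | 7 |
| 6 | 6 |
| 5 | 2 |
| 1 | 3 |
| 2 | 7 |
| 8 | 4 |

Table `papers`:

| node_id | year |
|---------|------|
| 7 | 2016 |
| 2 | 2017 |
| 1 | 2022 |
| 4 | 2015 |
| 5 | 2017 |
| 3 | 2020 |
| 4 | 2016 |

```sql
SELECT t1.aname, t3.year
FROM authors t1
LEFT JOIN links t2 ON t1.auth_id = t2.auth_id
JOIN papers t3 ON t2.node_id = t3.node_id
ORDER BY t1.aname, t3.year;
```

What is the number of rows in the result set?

2

Evaluate left to right. First `authors t1 LEFT JOIN links t2` on auth_id: 5 row(s).
Then INNER JOIN `papers t3` on node_id: keep only rows whose t2.node_id appears in t3.
Result: 2 row(s).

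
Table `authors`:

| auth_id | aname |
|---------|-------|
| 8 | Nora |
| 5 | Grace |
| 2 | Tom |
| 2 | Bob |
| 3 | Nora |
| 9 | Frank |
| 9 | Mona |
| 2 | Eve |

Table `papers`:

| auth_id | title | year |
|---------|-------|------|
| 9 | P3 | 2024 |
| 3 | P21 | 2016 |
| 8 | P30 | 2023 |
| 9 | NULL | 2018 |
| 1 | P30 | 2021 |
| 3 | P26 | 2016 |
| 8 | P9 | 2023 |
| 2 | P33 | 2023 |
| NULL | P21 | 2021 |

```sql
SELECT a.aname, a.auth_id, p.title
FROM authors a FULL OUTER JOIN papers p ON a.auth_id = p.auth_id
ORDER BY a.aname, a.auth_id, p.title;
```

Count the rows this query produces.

FULL OUTER JOIN keeps every row from both sides; unmatched rows get NULL for the other side's columns.
Matching on a.auth_id = p.auth_id. A NULL in a compared column never satisfies the condition.
- a (auth_id=8) pairs with 2 row(s) of p.
- a (auth_id=5) has no partner → padded with NULL.
- a (auth_id=2) pairs with 1 row(s) of p.
- a (auth_id=2) pairs with 1 row(s) of p.
- a (auth_id=3) pairs with 2 row(s) of p.
- a (auth_id=9) pairs with 2 row(s) of p.
- a (auth_id=9) pairs with 2 row(s) of p.
- a (auth_id=2) pairs with 1 row(s) of p.
- 2 p row(s) had no a match → kept, a columns NULL.
Total: 11 matched + 3 padded = 14 rows.

14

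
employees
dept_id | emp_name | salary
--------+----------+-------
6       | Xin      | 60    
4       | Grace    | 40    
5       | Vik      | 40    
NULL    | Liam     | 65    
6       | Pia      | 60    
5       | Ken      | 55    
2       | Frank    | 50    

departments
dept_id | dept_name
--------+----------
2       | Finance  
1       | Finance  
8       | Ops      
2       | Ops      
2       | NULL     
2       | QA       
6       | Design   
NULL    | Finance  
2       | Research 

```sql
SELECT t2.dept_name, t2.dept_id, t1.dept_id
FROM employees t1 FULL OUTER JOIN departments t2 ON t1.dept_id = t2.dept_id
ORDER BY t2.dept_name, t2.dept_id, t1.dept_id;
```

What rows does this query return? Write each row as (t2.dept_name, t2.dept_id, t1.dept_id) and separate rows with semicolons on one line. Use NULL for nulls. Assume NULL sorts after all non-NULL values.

(Design, 6, 6); (Design, 6, 6); (Finance, 1, NULL); (Finance, 2, 2); (Finance, NULL, NULL); (Ops, 2, 2); (Ops, 8, NULL); (QA, 2, 2); (Research, 2, 2); (NULL, 2, 2); (NULL, NULL, 4); (NULL, NULL, 5); (NULL, NULL, 5); (NULL, NULL, NULL)

FULL OUTER JOIN keeps every row from both sides; unmatched rows get NULL for the other side's columns.
Matching on t1.dept_id = t2.dept_id. A NULL in a compared column never satisfies the condition.
- t1[0] dept_id=6 → 1 match(es) in t2 → 1 row(s).
- t1[1] dept_id=4 → no match; kept with NULLs on the t2 side.
- t1[2] dept_id=5 → no match; kept with NULLs on the t2 side.
- t1[3] dept_id=NULL → no match; kept with NULLs on the t2 side.
- t1[4] dept_id=6 → 1 match(es) in t2 → 1 row(s).
- t1[5] dept_id=5 → no match; kept with NULLs on the t2 side.
- t1[6] dept_id=2 → 5 match(es) in t2 → 5 row(s).
- plus 3 unmatched t2 row(s), each kept with NULL t1 columns.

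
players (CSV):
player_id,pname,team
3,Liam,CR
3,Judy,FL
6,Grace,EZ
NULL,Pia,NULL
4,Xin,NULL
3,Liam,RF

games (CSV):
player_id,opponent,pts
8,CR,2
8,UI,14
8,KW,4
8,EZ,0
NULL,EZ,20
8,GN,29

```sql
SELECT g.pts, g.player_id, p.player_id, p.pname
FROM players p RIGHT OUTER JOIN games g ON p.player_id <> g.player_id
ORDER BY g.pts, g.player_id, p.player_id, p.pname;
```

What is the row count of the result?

26

RIGHT JOIN keeps every row from `games`; unmatched rows get NULL for `players`'s columns.
Matching on p.player_id <> g.player_id. A NULL in a compared column never satisfies the condition.
Matched pairs: 25; unmatched g rows kept: 1.
Total: 25 matched + 1 padded = 26 rows.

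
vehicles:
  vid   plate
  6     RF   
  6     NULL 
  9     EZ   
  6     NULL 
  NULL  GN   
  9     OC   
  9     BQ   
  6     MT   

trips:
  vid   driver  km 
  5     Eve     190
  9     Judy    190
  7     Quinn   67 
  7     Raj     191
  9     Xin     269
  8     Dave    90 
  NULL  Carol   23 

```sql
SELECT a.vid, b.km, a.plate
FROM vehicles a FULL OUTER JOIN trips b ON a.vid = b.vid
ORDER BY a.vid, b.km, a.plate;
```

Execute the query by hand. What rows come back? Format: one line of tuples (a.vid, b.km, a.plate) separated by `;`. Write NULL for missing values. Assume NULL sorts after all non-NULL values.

FULL OUTER JOIN keeps every row from both sides; unmatched rows get NULL for the other side's columns.
Matching on a.vid = b.vid. A NULL in a compared column never satisfies the condition.
- a row (vid=6): no match → kept, b columns NULL.
- a row (vid=6): no match → kept, b columns NULL.
- a row (vid=9): matches 2 b row(s) → 2 output row(s).
- a row (vid=6): no match → kept, b columns NULL.
- a row (vid=NULL): no match → kept, b columns NULL.
- a row (vid=9): matches 2 b row(s) → 2 output row(s).
- a row (vid=9): matches 2 b row(s) → 2 output row(s).
- a row (vid=6): no match → kept, b columns NULL.
- 5 row(s) from b found no a partner → padded with NULL.

(6, NULL, MT); (6, NULL, RF); (6, NULL, NULL); (6, NULL, NULL); (9, 190, BQ); (9, 190, EZ); (9, 190, OC); (9, 269, BQ); (9, 269, EZ); (9, 269, OC); (NULL, 23, NULL); (NULL, 67, NULL); (NULL, 90, NULL); (NULL, 190, NULL); (NULL, 191, NULL); (NULL, NULL, GN)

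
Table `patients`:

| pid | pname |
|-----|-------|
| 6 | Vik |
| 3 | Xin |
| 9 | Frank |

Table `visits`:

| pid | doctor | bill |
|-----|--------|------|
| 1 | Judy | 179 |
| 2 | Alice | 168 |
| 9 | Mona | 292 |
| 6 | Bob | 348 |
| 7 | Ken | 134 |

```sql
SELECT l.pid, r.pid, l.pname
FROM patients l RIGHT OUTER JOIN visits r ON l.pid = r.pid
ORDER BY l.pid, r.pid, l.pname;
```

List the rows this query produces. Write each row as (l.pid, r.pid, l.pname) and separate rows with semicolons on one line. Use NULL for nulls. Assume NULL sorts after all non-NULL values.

(6, 6, Vik); (9, 9, Frank); (NULL, 1, NULL); (NULL, 2, NULL); (NULL, 7, NULL)

RIGHT JOIN keeps every row from `visits`; unmatched rows get NULL for `patients`'s columns.
Matching on l.pid = r.pid.
Matched pairs: 2; unmatched r rows kept: 3.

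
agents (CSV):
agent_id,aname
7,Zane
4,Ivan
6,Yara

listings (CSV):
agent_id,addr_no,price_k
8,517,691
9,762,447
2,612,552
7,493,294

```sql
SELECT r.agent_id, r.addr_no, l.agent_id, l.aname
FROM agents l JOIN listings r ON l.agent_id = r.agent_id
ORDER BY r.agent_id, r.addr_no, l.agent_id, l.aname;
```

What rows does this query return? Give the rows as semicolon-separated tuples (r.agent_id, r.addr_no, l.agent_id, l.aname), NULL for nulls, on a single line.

(7, 493, 7, Zane)

INNER JOIN keeps only pairs where the ON condition holds.
Matching on l.agent_id = r.agent_id.
Matched pairs: 1.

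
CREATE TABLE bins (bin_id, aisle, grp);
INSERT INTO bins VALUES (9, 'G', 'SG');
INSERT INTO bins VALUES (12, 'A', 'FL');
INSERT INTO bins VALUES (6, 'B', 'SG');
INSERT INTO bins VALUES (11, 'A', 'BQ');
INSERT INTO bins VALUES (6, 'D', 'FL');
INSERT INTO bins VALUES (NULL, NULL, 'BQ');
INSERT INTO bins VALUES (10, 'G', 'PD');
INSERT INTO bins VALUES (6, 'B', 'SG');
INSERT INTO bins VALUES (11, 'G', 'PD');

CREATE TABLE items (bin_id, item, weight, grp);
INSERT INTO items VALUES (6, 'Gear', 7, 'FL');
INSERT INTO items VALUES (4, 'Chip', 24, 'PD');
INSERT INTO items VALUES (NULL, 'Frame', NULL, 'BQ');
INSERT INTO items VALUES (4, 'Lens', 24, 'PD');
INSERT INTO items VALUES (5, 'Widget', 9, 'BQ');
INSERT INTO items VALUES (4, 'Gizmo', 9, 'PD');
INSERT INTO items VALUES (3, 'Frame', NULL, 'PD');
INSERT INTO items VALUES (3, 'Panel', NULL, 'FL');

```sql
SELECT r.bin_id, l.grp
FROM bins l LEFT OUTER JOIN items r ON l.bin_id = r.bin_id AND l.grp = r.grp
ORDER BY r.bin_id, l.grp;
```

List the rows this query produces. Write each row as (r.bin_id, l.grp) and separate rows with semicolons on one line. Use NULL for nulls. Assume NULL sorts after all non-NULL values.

LEFT JOIN keeps every row from `bins`; unmatched rows get NULL for `items`'s columns.
Matching on l.bin_id = r.bin_id AND l.grp = r.grp. A NULL in a compared column never satisfies the condition.
- bin_id=9, grp=SG: no r row matches, row kept with r columns NULL.
- bin_id=12, grp=FL: no r row matches, row kept with r columns NULL.
- bin_id=6, grp=SG: no r row matches, row kept with r columns NULL.
- bin_id=11, grp=BQ: no r row matches, row kept with r columns NULL.
- bin_id=6, grp=FL: 1 matching r row(s), so 1 row(s) emitted.
- bin_id=NULL, grp=BQ: no r row matches, row kept with r columns NULL.
- bin_id=10, grp=PD: no r row matches, row kept with r columns NULL.
- bin_id=6, grp=SG: no r row matches, row kept with r columns NULL.
- bin_id=11, grp=PD: no r row matches, row kept with r columns NULL.
After projecting and ordering:
r.bin_id | l.grp
6 | FL
NULL | BQ
NULL | BQ
NULL | FL
NULL | PD
NULL | PD
NULL | SG
NULL | SG
NULL | SG

(6, FL); (NULL, BQ); (NULL, BQ); (NULL, FL); (NULL, PD); (NULL, PD); (NULL, SG); (NULL, SG); (NULL, SG)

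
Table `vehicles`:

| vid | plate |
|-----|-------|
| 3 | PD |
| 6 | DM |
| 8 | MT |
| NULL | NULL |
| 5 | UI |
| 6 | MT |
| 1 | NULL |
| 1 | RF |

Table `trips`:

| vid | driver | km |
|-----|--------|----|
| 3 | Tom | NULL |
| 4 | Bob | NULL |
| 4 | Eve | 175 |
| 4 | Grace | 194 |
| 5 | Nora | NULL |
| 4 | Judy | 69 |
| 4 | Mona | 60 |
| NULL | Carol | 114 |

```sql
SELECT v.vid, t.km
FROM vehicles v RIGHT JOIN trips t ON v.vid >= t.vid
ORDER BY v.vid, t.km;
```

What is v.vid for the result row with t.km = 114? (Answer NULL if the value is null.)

NULL

RIGHT JOIN keeps every row from `trips`; unmatched rows get NULL for `vehicles`'s columns.
Matching on v.vid >= t.vid. A NULL in a compared column never satisfies the condition.
Matched pairs: 29; unmatched t rows kept: 1.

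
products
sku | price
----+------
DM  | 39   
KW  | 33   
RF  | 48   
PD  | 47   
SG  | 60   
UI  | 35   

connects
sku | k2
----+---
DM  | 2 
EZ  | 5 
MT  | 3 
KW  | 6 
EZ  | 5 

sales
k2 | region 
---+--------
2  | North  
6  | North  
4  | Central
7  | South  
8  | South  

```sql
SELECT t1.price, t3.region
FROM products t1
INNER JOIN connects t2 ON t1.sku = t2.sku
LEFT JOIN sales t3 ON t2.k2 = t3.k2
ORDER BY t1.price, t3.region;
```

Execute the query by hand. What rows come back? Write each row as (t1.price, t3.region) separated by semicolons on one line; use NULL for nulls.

Joins associate left-to-right: products INNER JOIN connects on sku gives 2 intermediate row(s).
Then LEFT JOIN `sales t3` on k2: each of those 2 rows is kept; rows whose t2.k2 has no match in t3 get NULL for t3's columns.

(33, North); (39, North)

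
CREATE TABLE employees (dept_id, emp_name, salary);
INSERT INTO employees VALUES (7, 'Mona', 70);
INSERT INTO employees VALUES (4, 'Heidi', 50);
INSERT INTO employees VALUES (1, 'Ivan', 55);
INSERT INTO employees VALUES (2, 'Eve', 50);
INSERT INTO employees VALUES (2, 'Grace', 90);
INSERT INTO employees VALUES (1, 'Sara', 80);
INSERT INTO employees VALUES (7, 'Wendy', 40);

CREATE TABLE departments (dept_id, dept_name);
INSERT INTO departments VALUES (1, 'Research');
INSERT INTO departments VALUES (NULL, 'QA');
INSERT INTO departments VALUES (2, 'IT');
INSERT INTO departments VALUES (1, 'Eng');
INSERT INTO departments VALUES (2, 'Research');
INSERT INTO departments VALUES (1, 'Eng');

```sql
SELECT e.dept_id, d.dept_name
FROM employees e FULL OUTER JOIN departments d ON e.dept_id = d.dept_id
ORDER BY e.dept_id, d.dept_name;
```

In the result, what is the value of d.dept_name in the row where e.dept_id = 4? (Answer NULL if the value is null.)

NULL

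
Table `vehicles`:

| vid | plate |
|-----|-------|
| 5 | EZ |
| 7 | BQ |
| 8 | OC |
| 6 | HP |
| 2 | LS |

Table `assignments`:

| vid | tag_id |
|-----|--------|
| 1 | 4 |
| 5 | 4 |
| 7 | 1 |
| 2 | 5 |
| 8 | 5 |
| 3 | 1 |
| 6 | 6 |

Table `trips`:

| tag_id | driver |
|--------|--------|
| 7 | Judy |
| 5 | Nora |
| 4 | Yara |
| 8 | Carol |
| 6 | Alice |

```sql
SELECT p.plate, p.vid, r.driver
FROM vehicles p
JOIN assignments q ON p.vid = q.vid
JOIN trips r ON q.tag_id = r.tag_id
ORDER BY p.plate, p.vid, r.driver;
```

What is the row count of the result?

4

Step 1 — p INNER JOIN q on vid → 5 row(s).
Then INNER JOIN `trips r` on tag_id: keep only rows whose q.tag_id appears in r.
Result: 4 row(s).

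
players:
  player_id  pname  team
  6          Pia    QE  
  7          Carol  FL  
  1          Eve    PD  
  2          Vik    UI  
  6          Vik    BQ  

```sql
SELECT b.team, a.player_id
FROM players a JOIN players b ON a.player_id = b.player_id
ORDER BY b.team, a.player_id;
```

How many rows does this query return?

INNER JOIN keeps only pairs where the ON condition holds.
Matching on a.player_id = b.player_id.
- a row (player_id=6): matches 2 b row(s) → 2 output row(s).
- a row (player_id=7): matches 1 b row(s) → 1 output row(s).
- a row (player_id=1): matches 1 b row(s) → 1 output row(s).
- a row (player_id=2): matches 1 b row(s) → 1 output row(s).
- a row (player_id=6): matches 2 b row(s) → 2 output row(s).
Total: 7 rows.

7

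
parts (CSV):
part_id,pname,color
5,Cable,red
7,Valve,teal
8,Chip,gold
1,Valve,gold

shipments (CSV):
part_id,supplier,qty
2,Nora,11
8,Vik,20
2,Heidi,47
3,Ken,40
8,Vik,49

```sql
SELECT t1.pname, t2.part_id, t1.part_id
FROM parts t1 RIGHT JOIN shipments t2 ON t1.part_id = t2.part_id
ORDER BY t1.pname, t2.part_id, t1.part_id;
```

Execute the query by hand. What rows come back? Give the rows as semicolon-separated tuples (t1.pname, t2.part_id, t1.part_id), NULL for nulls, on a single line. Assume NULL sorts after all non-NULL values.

(Chip, 8, 8); (Chip, 8, 8); (NULL, 2, NULL); (NULL, 2, NULL); (NULL, 3, NULL)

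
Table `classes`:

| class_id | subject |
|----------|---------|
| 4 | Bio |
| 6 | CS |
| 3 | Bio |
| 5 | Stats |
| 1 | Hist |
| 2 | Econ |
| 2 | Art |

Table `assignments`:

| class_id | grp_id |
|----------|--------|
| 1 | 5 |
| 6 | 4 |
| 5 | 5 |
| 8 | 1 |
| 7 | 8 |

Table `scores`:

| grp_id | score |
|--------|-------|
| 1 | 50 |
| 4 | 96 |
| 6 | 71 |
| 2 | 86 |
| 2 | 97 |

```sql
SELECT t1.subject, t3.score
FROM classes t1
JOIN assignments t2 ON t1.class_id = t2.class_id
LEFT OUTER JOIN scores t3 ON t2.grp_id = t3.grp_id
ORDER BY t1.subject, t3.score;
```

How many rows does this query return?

3

Joins associate left-to-right: classes INNER JOIN assignments on class_id gives 3 intermediate row(s).
Then LEFT JOIN `scores t3` on grp_id: each of those 3 rows is kept; rows whose t2.grp_id has no match in t3 get NULL for t3's columns.
Result: 3 row(s).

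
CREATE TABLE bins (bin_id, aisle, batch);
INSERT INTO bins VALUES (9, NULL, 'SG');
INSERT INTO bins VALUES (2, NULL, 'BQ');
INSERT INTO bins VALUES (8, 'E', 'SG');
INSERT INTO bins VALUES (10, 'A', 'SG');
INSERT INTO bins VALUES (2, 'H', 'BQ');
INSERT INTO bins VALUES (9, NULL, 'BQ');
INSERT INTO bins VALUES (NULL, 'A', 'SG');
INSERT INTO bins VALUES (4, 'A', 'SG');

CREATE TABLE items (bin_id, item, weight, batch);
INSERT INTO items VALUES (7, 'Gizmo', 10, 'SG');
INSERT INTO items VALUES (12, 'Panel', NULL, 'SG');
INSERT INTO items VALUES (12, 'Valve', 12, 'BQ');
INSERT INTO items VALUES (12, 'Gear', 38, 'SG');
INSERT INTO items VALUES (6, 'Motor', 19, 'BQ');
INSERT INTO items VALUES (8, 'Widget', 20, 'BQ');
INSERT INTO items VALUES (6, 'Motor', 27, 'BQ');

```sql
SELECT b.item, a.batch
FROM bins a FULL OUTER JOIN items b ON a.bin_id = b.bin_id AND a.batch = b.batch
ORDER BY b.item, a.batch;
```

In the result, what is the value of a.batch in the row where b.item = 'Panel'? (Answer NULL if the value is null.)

NULL

FULL OUTER JOIN keeps every row from both sides; unmatched rows get NULL for the other side's columns.
Matching on a.bin_id = b.bin_id AND a.batch = b.batch. A NULL in a compared column never satisfies the condition.
- bin_id=9, batch=SG: no b row matches, row kept with b columns NULL.
- bin_id=2, batch=BQ: no b row matches, row kept with b columns NULL.
- bin_id=8, batch=SG: no b row matches, row kept with b columns NULL.
- bin_id=10, batch=SG: no b row matches, row kept with b columns NULL.
- bin_id=2, batch=BQ: no b row matches, row kept with b columns NULL.
- bin_id=9, batch=BQ: no b row matches, row kept with b columns NULL.
- bin_id=NULL, batch=SG: no b row matches, row kept with b columns NULL.
- bin_id=4, batch=SG: no b row matches, row kept with b columns NULL.
- 7 row(s) from b found no a partner → padded with NULL.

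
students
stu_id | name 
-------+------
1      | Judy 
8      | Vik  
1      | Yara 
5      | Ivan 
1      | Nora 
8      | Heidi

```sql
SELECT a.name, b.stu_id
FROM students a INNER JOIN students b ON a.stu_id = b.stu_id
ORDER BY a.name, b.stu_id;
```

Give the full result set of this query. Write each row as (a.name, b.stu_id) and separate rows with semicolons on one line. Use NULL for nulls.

(Heidi, 8); (Heidi, 8); (Ivan, 5); (Judy, 1); (Judy, 1); (Judy, 1); (Nora, 1); (Nora, 1); (Nora, 1); (Vik, 8); (Vik, 8); (Yara, 1); (Yara, 1); (Yara, 1)

INNER JOIN keeps only pairs where the ON condition holds.
Matching on a.stu_id = b.stu_id.
- a row (stu_id=1): matches 3 b row(s) → 3 output row(s).
- a row (stu_id=8): matches 2 b row(s) → 2 output row(s).
- a row (stu_id=1): matches 3 b row(s) → 3 output row(s).
- a row (stu_id=5): matches 1 b row(s) → 1 output row(s).
- a row (stu_id=1): matches 3 b row(s) → 3 output row(s).
- a row (stu_id=8): matches 2 b row(s) → 2 output row(s).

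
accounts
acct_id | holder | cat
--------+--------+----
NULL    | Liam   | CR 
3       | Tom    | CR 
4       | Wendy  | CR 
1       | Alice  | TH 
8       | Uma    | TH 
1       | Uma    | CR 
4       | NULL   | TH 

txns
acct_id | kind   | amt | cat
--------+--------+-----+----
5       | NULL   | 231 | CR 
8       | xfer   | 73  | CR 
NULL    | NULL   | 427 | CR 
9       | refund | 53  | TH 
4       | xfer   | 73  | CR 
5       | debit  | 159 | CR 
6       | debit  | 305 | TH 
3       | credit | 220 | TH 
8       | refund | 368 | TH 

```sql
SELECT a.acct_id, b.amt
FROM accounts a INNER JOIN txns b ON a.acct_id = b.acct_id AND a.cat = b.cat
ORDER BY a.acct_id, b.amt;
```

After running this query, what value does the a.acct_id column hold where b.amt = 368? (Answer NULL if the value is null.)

INNER JOIN keeps only pairs where the ON condition holds.
Matching on a.acct_id = b.acct_id AND a.cat = b.cat. A NULL in a compared column never satisfies the condition.
- acct_id=NULL, cat=CR: no matching b row, dropped.
- acct_id=3, cat=CR: no matching b row, dropped.
- acct_id=4, cat=CR: 1 matching b row(s), so 1 row(s) emitted.
- acct_id=1, cat=TH: no matching b row, dropped.
- acct_id=8, cat=TH: 1 matching b row(s), so 1 row(s) emitted.
- acct_id=1, cat=CR: no matching b row, dropped.
- acct_id=4, cat=TH: no matching b row, dropped.

8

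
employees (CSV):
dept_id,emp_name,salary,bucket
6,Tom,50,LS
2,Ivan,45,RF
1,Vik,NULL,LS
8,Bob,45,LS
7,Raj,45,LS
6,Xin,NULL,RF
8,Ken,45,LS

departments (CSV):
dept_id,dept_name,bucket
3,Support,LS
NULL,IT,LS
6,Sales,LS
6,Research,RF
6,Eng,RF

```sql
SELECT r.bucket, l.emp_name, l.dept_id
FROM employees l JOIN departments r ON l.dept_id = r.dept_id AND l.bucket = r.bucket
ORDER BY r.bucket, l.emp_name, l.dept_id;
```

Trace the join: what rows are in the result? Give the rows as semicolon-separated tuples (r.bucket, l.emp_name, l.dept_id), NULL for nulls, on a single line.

(LS, Tom, 6); (RF, Xin, 6); (RF, Xin, 6)

INNER JOIN keeps only pairs where the ON condition holds.
Matching on l.dept_id = r.dept_id AND l.bucket = r.bucket. A NULL in a compared column never satisfies the condition.
Matched pairs: 3.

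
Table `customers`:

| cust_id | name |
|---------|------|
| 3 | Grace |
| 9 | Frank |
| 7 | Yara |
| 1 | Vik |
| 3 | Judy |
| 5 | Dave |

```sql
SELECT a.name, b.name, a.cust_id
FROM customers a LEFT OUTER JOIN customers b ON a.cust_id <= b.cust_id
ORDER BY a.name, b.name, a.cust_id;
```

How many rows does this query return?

22

LEFT JOIN keeps every row from `customers a`; unmatched rows get NULL for `customers b`'s columns.
Matching on a.cust_id <= b.cust_id.
- a[0] cust_id=3 → 5 match(es) in b → 5 row(s).
- a[1] cust_id=9 → 1 match(es) in b → 1 row(s).
- a[2] cust_id=7 → 2 match(es) in b → 2 row(s).
- a[3] cust_id=1 → 6 match(es) in b → 6 row(s).
- a[4] cust_id=3 → 5 match(es) in b → 5 row(s).
- a[5] cust_id=5 → 3 match(es) in b → 3 row(s).
Total: 22 rows.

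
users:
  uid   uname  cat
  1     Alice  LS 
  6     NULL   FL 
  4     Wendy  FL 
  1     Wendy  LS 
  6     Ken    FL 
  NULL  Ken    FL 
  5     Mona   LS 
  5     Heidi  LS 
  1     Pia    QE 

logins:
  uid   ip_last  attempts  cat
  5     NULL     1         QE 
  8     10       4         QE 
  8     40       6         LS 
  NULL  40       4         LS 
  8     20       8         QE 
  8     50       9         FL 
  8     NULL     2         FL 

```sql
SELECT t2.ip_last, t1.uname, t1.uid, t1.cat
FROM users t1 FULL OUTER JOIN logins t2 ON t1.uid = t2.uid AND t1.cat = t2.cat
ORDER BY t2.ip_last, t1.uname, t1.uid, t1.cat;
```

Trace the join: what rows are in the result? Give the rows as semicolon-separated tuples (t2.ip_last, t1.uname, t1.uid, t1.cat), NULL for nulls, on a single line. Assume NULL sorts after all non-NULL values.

(10, NULL, NULL, NULL); (20, NULL, NULL, NULL); (40, NULL, NULL, NULL); (40, NULL, NULL, NULL); (50, NULL, NULL, NULL); (NULL, Alice, 1, LS); (NULL, Heidi, 5, LS); (NULL, Ken, 6, FL); (NULL, Ken, NULL, FL); (NULL, Mona, 5, LS); (NULL, Pia, 1, QE); (NULL, Wendy, 1, LS); (NULL, Wendy, 4, FL); (NULL, NULL, 6, FL); (NULL, NULL, NULL, NULL); (NULL, NULL, NULL, NULL)

FULL OUTER JOIN keeps every row from both sides; unmatched rows get NULL for the other side's columns.
Matching on t1.uid = t2.uid AND t1.cat = t2.cat. A NULL in a compared column never satisfies the condition.
- uid=1, cat=LS: no t2 row matches, row kept with t2 columns NULL.
- uid=6, cat=FL: no t2 row matches, row kept with t2 columns NULL.
- uid=4, cat=FL: no t2 row matches, row kept with t2 columns NULL.
- uid=1, cat=LS: no t2 row matches, row kept with t2 columns NULL.
- uid=6, cat=FL: no t2 row matches, row kept with t2 columns NULL.
- uid=NULL, cat=FL: no t2 row matches, row kept with t2 columns NULL.
- uid=5, cat=LS: no t2 row matches, row kept with t2 columns NULL.
- uid=5, cat=LS: no t2 row matches, row kept with t2 columns NULL.
- uid=1, cat=QE: no t2 row matches, row kept with t2 columns NULL.
- 7 t2 row(s) had no t1 match → kept, t1 columns NULL.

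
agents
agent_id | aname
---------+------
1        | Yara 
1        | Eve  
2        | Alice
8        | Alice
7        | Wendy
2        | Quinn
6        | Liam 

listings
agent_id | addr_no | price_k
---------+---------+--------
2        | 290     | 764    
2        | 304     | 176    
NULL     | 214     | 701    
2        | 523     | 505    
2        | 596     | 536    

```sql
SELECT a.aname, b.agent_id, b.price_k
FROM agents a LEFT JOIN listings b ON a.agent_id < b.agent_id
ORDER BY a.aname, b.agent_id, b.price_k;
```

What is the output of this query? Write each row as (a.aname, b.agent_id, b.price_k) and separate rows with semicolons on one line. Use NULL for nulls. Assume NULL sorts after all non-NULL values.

LEFT JOIN keeps every row from `agents`; unmatched rows get NULL for `listings`'s columns.
Matching on a.agent_id < b.agent_id. A NULL in a compared column never satisfies the condition.
- a[0] agent_id=1 → 4 match(es) in b → 4 row(s).
- a[1] agent_id=1 → 4 match(es) in b → 4 row(s).
- a[2] agent_id=2 → no match; kept with NULLs on the b side.
- a[3] agent_id=8 → no match; kept with NULLs on the b side.
- a[4] agent_id=7 → no match; kept with NULLs on the b side.
- a[5] agent_id=2 → no match; kept with NULLs on the b side.
- a[6] agent_id=6 → no match; kept with NULLs on the b side.

(Alice, NULL, NULL); (Alice, NULL, NULL); (Eve, 2, 176); (Eve, 2, 505); (Eve, 2, 536); (Eve, 2, 764); (Liam, NULL, NULL); (Quinn, NULL, NULL); (Wendy, NULL, NULL); (Yara, 2, 176); (Yara, 2, 505); (Yara, 2, 536); (Yara, 2, 764)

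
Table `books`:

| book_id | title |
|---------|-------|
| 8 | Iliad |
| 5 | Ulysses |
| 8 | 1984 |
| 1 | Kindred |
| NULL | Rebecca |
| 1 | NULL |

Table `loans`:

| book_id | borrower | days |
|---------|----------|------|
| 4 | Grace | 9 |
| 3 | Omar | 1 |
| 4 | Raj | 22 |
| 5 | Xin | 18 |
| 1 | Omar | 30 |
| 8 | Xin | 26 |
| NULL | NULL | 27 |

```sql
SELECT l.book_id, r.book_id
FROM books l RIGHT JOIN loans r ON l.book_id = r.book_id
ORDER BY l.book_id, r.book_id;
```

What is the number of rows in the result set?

9

RIGHT JOIN keeps every row from `loans`; unmatched rows get NULL for `books`'s columns.
Matching on l.book_id = r.book_id. A NULL in a compared column never satisfies the condition.
Matched pairs: 5; unmatched r rows kept: 4.
Total: 5 matched + 4 padded = 9 rows.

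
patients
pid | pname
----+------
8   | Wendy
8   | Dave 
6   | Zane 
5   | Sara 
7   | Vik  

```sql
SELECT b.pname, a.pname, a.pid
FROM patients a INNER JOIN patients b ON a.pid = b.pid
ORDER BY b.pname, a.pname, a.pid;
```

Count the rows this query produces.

7

INNER JOIN keeps only pairs where the ON condition holds.
Matching on a.pid = b.pid.
- a[0] pid=8 → 2 match(es) in b → 2 row(s).
- a[1] pid=8 → 2 match(es) in b → 2 row(s).
- a[2] pid=6 → 1 match(es) in b → 1 row(s).
- a[3] pid=5 → 1 match(es) in b → 1 row(s).
- a[4] pid=7 → 1 match(es) in b → 1 row(s).
Total: 7 rows.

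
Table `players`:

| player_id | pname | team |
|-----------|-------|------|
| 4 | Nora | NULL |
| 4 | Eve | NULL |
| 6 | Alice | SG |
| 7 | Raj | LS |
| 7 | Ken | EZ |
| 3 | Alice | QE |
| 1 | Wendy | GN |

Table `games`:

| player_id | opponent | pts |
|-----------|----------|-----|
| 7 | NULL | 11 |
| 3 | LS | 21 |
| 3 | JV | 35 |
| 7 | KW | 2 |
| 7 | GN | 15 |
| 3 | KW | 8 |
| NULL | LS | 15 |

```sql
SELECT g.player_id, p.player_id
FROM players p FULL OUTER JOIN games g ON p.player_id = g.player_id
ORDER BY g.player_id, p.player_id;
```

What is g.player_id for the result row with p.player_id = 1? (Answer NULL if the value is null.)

FULL OUTER JOIN keeps every row from both sides; unmatched rows get NULL for the other side's columns.
Matching on p.player_id = g.player_id. A NULL in a compared column never satisfies the condition.
- player_id=4: no g row matches, row kept with g columns NULL.
- player_id=4: no g row matches, row kept with g columns NULL.
- player_id=6: no g row matches, row kept with g columns NULL.
- player_id=7: 3 matching g row(s), so 3 row(s) emitted.
- player_id=7: 3 matching g row(s), so 3 row(s) emitted.
- player_id=3: 3 matching g row(s), so 3 row(s) emitted.
- player_id=1: no g row matches, row kept with g columns NULL.
- 1 g row(s) had no p match → kept, p columns NULL.

NULL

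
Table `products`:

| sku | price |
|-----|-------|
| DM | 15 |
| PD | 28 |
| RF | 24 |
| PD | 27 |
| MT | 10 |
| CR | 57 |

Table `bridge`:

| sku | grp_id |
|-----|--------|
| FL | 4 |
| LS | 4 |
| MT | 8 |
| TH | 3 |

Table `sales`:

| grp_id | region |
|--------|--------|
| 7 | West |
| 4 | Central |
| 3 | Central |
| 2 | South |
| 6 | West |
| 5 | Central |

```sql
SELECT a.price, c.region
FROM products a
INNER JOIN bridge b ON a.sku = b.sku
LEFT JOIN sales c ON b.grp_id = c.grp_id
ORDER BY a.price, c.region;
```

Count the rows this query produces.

1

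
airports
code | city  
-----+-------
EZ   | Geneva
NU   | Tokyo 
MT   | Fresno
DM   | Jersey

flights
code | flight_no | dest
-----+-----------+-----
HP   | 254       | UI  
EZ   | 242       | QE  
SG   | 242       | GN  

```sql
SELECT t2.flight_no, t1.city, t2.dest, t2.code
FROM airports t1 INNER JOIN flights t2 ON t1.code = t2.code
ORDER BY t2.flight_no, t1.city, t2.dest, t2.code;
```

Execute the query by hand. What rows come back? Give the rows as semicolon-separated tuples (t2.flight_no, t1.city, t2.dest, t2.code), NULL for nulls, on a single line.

INNER JOIN keeps only pairs where the ON condition holds.
Matching on t1.code = t2.code.
Matched pairs: 1.

(242, Geneva, QE, EZ)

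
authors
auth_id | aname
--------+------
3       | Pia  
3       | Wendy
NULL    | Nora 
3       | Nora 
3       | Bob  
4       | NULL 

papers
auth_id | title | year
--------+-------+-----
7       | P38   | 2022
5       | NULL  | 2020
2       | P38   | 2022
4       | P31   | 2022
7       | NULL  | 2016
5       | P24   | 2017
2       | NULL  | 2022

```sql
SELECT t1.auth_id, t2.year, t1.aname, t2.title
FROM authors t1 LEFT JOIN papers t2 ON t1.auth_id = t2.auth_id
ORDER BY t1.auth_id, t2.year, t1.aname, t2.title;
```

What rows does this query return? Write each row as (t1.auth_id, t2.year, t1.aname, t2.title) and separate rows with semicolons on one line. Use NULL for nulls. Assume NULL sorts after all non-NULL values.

(3, NULL, Bob, NULL); (3, NULL, Nora, NULL); (3, NULL, Pia, NULL); (3, NULL, Wendy, NULL); (4, 2022, NULL, P31); (NULL, NULL, Nora, NULL)

LEFT JOIN keeps every row from `authors`; unmatched rows get NULL for `papers`'s columns.
Matching on t1.auth_id = t2.auth_id. A NULL in a compared column never satisfies the condition.
Matched pairs: 1; unmatched t1 rows kept: 5.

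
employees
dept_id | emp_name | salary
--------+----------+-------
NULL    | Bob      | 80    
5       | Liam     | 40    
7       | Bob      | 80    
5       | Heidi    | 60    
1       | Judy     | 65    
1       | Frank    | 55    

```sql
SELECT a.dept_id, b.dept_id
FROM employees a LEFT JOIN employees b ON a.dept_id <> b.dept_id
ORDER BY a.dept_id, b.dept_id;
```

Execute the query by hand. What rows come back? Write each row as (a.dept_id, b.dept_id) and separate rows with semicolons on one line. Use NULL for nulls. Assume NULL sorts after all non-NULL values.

LEFT JOIN keeps every row from `employees a`; unmatched rows get NULL for `employees b`'s columns.
Matching on a.dept_id <> b.dept_id. A NULL in a compared column never satisfies the condition.
- a[0] dept_id=NULL → no match; kept with NULLs on the b side.
- a[1] dept_id=5 → 3 match(es) in b → 3 row(s).
- a[2] dept_id=7 → 4 match(es) in b → 4 row(s).
- a[3] dept_id=5 → 3 match(es) in b → 3 row(s).
- a[4] dept_id=1 → 3 match(es) in b → 3 row(s).
- a[5] dept_id=1 → 3 match(es) in b → 3 row(s).

(1, 5); (1, 5); (1, 5); (1, 5); (1, 7); (1, 7); (5, 1); (5, 1); (5, 1); (5, 1); (5, 7); (5, 7); (7, 1); (7, 1); (7, 5); (7, 5); (NULL, NULL)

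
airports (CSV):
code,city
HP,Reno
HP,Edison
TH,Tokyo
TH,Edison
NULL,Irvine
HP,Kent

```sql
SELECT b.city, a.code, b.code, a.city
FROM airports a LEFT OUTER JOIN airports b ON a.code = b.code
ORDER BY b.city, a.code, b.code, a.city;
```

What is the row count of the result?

LEFT JOIN keeps every row from `airports a`; unmatched rows get NULL for `airports b`'s columns.
Matching on a.code = b.code. A NULL in a compared column never satisfies the condition.
- a (code=HP) pairs with 3 row(s) of b.
- a (code=HP) pairs with 3 row(s) of b.
- a (code=TH) pairs with 2 row(s) of b.
- a (code=TH) pairs with 2 row(s) of b.
- a (code=NULL) has no partner → padded with NULL.
- a (code=HP) pairs with 3 row(s) of b.
Total: 13 matched + 1 padded = 14 rows.

14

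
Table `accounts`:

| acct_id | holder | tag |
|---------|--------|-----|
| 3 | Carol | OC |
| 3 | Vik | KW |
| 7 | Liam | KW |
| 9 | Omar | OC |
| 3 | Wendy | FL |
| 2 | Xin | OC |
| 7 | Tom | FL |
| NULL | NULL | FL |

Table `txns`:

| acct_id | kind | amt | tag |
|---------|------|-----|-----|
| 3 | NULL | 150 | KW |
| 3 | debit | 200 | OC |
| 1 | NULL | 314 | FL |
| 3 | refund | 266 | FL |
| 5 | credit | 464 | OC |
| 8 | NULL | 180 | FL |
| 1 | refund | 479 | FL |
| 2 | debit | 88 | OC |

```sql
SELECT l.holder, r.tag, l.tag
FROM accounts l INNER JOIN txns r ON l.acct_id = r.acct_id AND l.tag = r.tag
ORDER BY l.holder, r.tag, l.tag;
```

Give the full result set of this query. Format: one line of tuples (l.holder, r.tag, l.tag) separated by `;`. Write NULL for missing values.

(Carol, OC, OC); (Vik, KW, KW); (Wendy, FL, FL); (Xin, OC, OC)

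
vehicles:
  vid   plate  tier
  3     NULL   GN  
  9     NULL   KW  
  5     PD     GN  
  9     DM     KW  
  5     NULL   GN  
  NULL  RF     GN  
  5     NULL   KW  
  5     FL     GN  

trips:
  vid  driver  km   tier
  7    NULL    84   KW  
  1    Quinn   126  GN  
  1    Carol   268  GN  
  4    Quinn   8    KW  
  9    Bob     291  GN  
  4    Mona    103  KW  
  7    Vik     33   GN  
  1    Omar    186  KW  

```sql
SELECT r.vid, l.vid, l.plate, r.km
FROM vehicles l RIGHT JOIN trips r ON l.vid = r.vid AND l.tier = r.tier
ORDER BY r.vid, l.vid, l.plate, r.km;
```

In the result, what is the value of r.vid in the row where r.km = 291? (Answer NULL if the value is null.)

RIGHT JOIN keeps every row from `trips`; unmatched rows get NULL for `vehicles`'s columns.
Matching on l.vid = r.vid AND l.tier = r.tier. A NULL in a compared column never satisfies the condition.
Matched pairs: 0; unmatched r rows kept: 8.

9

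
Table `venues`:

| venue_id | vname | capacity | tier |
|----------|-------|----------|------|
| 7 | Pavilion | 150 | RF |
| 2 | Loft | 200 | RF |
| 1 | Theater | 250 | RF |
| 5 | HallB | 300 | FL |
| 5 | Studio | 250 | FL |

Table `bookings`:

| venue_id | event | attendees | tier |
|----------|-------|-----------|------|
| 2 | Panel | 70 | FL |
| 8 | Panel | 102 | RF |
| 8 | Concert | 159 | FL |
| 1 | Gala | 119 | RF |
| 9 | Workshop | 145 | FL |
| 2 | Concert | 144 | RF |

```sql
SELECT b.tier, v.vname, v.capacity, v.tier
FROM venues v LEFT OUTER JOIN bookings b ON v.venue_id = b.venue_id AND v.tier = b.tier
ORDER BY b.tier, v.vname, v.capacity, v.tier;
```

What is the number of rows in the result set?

5

LEFT JOIN keeps every row from `venues`; unmatched rows get NULL for `bookings`'s columns.
Matching on v.venue_id = b.venue_id AND v.tier = b.tier.
- venue_id=7, tier=RF: no b row matches, row kept with b columns NULL.
- venue_id=2, tier=RF: 1 matching b row(s), so 1 row(s) emitted.
- venue_id=1, tier=RF: 1 matching b row(s), so 1 row(s) emitted.
- venue_id=5, tier=FL: no b row matches, row kept with b columns NULL.
- venue_id=5, tier=FL: no b row matches, row kept with b columns NULL.
Total: 2 matched + 3 padded = 5 rows.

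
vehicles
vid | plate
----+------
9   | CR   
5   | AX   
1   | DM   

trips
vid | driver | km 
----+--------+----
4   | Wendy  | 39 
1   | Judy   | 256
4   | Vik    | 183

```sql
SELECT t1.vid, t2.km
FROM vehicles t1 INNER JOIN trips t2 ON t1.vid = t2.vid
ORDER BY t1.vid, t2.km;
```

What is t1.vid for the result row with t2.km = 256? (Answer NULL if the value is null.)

1

INNER JOIN keeps only pairs where the ON condition holds.
Matching on t1.vid = t2.vid.
- vid=9: no matching t2 row, dropped.
- vid=5: no matching t2 row, dropped.
- vid=1: 1 matching t2 row(s), so 1 row(s) emitted.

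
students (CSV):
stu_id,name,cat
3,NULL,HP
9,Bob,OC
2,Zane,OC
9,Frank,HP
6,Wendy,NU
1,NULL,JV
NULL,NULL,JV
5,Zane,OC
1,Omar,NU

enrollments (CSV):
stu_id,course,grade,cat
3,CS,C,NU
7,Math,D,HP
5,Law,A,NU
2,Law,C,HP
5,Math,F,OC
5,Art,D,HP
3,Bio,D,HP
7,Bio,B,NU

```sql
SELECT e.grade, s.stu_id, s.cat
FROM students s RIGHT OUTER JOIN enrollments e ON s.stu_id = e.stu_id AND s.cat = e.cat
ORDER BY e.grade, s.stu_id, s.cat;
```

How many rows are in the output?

8

RIGHT JOIN keeps every row from `enrollments`; unmatched rows get NULL for `students`'s columns.
Matching on s.stu_id = e.stu_id AND s.cat = e.cat. A NULL in a compared column never satisfies the condition.
- s row (stu_id=3, cat=HP): matches 1 e row(s) → 1 output row(s).
- s row (stu_id=9, cat=OC): no match.
- s row (stu_id=2, cat=OC): no match.
- s row (stu_id=9, cat=HP): no match.
- s row (stu_id=6, cat=NU): no match.
- s row (stu_id=1, cat=JV): no match.
- s row (stu_id=NULL, cat=JV): no match.
- s row (stu_id=5, cat=OC): matches 1 e row(s) → 1 output row(s).
- s row (stu_id=1, cat=NU): no match.
- plus 6 unmatched e row(s), each kept with NULL s columns.
Total: 2 matched + 6 padded = 8 rows.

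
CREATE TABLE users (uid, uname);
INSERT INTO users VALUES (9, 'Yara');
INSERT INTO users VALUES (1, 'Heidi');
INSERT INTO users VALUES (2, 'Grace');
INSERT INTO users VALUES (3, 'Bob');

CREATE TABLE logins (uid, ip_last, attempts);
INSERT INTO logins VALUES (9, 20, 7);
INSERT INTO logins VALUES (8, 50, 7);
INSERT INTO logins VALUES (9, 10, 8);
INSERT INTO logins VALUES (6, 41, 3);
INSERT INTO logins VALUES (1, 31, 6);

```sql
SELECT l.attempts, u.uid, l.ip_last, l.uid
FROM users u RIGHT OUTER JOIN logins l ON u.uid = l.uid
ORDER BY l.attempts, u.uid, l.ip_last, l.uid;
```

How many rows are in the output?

RIGHT JOIN keeps every row from `logins`; unmatched rows get NULL for `users`'s columns.
Matching on u.uid = l.uid.
- u row (uid=9): matches 2 l row(s) → 2 output row(s).
- u row (uid=1): matches 1 l row(s) → 1 output row(s).
- u row (uid=2): no match.
- u row (uid=3): no match.
- plus 2 unmatched l row(s), each kept with NULL u columns.
Total: 3 matched + 2 padded = 5 rows.

5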